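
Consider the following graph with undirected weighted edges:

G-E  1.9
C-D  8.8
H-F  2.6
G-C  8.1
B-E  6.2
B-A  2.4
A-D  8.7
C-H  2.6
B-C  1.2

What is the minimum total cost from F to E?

Running Dijkstra from F:
F: 0
H: 2.6  (via F)
C: 5.2  (via H)
B: 6.4  (via C)
A: 8.8  (via B)
E: 12.6  (via B)
Shortest route: F–H–C–B–E = 12.6.

12.6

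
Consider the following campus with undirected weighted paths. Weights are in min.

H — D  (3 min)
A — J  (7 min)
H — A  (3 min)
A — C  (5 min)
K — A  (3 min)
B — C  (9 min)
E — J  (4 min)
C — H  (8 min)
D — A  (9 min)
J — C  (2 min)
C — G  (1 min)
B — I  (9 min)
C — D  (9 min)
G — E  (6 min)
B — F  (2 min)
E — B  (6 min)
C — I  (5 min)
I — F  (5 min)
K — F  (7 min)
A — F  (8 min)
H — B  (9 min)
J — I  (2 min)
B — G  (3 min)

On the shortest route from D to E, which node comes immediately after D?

C

Enumerating some paths:
D - C - G - E: 9+1+6 = 16
D - C - J - E: 9+2+4 = 15
D - H - A - J - E: 3+3+7+4 = 17
Cheapest is D - C - J - E at 15 min.
So from D the first move is to C.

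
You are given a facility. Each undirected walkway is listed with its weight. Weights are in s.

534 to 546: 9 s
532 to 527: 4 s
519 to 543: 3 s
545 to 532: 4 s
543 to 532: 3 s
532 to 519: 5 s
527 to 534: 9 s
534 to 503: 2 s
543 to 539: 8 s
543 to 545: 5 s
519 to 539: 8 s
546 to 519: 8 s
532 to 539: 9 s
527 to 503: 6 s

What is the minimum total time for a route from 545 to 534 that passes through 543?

Shortest 545→543: 545 → 543 = 5
Shortest 543→534: 543 → 532 → 527 → 503 → 534 = 15
Total via 543: 5 + 15 = 20 s.

20 s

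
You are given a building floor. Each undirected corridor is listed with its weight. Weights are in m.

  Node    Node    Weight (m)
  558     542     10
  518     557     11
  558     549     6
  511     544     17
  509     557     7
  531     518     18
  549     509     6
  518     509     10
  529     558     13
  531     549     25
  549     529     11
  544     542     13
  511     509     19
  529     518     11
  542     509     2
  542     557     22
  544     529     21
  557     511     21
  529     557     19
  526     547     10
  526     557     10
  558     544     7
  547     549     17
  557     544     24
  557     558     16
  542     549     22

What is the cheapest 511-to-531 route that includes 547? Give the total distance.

83 m

Shortest 511→547: 511 → 557 → 526 → 547 = 41
Best 547 to 531: 547 → 549 → 531 costing 42
Total via 547: 41 + 42 = 83 m.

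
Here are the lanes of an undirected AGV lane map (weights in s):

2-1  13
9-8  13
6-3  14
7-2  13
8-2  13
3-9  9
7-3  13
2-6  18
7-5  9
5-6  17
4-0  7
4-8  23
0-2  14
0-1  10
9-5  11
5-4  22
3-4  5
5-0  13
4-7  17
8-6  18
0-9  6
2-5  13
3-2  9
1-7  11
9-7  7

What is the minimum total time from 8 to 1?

Settle nodes by increasing distance from 8:
8: 0
2: 13  (via 8)
9: 13  (via 8)
6: 18  (via 8)
0: 19  (via 9)
7: 20  (via 9)
3: 22  (via 2)
4: 23  (via 8)
5: 24  (via 9)
1: 26  (via 2)
Shortest route: 8 → 2 → 1 = 26 s.

26 s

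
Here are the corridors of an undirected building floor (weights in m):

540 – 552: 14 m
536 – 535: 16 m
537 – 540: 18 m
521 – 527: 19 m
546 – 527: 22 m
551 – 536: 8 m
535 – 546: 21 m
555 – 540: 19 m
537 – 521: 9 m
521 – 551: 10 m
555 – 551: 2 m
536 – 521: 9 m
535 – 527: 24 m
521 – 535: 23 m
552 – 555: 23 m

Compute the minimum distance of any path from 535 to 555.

Settle nodes by increasing distance from 535:
535: 0
536: 16  (via 535)
546: 21  (via 535)
521: 23  (via 535)
551: 24  (via 536)
527: 24  (via 535)
555: 26  (via 551)
Shortest route: 535–536–551–555 = 26 m.

26 m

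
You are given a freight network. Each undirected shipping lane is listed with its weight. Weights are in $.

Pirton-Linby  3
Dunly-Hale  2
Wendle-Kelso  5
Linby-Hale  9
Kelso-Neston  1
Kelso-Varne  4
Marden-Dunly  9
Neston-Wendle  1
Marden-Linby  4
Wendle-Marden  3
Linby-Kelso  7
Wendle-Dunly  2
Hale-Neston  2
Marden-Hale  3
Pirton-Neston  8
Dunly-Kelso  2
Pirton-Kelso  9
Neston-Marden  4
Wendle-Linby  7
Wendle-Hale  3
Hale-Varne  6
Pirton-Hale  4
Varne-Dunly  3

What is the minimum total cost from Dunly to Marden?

Shortest distances from Dunly:
Dunly: 0
Kelso: 2  (via Dunly)
Hale: 2  (via Dunly)
Wendle: 2  (via Dunly)
Varne: 3  (via Dunly)
Neston: 3  (via Kelso)
Marden: 5  (via Hale)
Shortest route: Dunly–Hale–Marden = $5.

$5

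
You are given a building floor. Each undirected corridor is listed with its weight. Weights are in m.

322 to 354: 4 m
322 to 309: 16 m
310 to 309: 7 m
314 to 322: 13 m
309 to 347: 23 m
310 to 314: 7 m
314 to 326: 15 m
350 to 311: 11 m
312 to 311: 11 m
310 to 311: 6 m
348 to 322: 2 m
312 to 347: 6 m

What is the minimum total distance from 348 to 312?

39 m

Candidate routes:
348–322–314–310–311–312: 2+13+7+6+11 = 39
348–322–309–347–312: 2+16+23+6 = 47
348–322–309–310–311–312: 2+16+7+6+11 = 42
Cheapest is 348–322–314–310–311–312 at 39 m.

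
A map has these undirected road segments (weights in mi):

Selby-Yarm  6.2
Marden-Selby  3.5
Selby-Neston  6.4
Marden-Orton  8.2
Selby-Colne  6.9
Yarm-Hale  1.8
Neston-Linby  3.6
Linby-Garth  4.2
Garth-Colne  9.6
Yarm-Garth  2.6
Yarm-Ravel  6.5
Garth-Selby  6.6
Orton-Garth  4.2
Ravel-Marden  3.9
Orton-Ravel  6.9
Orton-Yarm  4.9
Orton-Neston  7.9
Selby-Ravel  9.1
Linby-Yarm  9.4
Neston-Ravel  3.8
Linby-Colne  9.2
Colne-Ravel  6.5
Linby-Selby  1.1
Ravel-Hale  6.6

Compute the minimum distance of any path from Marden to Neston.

7.7 mi

Shortest distances from Marden:
Marden: 0
Selby: 3.5  (via Marden)
Ravel: 3.9  (via Marden)
Linby: 4.6  (via Selby)
Neston: 7.7  (via Ravel)
Shortest route: Marden–Ravel–Neston = 7.7 mi.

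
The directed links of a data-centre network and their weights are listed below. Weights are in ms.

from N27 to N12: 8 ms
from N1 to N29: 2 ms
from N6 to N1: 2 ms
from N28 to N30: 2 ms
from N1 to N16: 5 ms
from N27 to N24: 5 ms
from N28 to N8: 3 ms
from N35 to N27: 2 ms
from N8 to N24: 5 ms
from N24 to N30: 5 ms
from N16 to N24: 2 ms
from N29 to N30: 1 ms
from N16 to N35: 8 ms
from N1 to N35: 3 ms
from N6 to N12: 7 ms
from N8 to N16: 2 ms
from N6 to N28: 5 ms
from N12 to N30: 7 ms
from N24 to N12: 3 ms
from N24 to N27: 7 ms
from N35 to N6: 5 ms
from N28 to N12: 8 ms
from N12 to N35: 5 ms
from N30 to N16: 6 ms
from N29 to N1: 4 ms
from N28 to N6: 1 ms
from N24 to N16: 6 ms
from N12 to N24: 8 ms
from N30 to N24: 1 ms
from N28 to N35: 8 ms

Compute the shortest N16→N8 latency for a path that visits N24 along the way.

Best N16 to N24: N16–N24 costing 2
Best N24 to N8: N24–N12–N35–N6–N28–N8 costing 21
Total via N24: 2 + 21 = 23 ms.

23 ms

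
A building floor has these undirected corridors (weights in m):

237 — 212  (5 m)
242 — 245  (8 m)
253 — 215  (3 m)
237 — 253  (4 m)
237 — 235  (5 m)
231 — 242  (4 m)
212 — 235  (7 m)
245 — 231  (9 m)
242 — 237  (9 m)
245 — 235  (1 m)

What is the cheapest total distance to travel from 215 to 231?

20 m

Candidate routes:
215–253–237–235–245–231: 3+4+5+1+9 = 22
215–253–237–242–231: 3+4+9+4 = 20
215–253–237–235–245–242–231: 3+4+5+1+8+4 = 25
Cheapest is 215–253–237–242–231 at 20 m.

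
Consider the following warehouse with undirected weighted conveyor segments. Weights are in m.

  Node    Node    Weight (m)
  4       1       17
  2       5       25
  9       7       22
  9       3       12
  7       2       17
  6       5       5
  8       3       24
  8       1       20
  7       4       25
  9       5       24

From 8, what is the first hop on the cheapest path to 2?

Enumerating some paths:
8–3–9–5–2: 24+12+24+25 = 85
8–3–9–7–2: 24+12+22+17 = 75
8–1–4–7–2: 20+17+25+17 = 79
The minimum is 75 m via 8–3–9–7–2.
So from 8 the first move is to 3.

3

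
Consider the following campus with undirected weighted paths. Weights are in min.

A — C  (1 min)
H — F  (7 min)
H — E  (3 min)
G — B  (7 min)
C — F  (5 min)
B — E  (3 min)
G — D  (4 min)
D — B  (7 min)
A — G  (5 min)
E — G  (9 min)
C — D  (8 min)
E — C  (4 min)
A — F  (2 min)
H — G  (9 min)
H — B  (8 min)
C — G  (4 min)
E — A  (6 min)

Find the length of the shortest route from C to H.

7 min

Shortest distances from C:
C: 0
A: 1  (via C)
F: 3  (via A)
E: 4  (via C)
G: 4  (via C)
B: 7  (via E)
H: 7  (via E)
Shortest route: C–E–H = 7 min.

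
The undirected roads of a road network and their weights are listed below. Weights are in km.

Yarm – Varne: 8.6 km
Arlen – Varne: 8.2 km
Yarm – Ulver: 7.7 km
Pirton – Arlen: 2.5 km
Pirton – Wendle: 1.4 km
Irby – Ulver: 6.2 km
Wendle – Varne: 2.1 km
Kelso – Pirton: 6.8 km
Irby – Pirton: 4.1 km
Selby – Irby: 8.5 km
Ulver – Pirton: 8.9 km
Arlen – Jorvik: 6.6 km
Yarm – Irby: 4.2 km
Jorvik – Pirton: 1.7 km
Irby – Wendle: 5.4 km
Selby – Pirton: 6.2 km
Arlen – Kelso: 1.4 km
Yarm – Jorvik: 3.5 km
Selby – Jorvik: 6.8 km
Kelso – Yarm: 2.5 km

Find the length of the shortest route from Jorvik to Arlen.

4.2 km

Settle nodes by increasing distance from Jorvik:
Jorvik: 0
Pirton: 1.7  (via Jorvik)
Wendle: 3.1  (via Pirton)
Yarm: 3.5  (via Jorvik)
Arlen: 4.2  (via Pirton)
Shortest route: Jorvik–Pirton–Arlen = 4.2 km.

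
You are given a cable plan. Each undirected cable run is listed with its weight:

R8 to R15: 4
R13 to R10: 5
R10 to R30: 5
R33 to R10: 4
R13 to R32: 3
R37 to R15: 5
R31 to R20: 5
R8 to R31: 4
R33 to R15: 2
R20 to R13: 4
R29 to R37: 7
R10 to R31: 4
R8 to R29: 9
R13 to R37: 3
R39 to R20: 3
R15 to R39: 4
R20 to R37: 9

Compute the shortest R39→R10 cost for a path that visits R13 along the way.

Shortest R39→R13: R39–R20–R13 = 7
Best R13 to R10: R13–R10 costing 5
Total via R13: 7 + 5 = 12.

12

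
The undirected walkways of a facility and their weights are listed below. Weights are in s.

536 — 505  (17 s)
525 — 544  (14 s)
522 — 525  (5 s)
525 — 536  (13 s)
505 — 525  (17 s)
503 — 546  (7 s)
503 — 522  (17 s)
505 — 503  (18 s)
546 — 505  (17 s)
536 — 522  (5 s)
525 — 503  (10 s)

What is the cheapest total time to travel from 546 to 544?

31 s

Candidate routes:
546 - 503 - 522 - 525 - 544: 7+17+5+14 = 43
546 - 505 - 525 - 544: 17+17+14 = 48
546 - 503 - 525 - 544: 7+10+14 = 31
The minimum is 31 s via 546 - 503 - 525 - 544.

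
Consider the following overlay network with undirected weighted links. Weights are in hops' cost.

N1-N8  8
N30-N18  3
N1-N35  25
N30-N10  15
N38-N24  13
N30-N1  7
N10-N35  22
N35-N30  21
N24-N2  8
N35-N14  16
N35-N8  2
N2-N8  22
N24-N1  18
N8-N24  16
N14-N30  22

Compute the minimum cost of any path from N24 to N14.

Settle nodes by increasing distance from N24:
N24: 0
N2: 8  (via N24)
N38: 13  (via N24)
N8: 16  (via N24)
N35: 18  (via N8)
N1: 18  (via N24)
N30: 25  (via N1)
N18: 28  (via N30)
N14: 34  (via N35)
Shortest route: N24–N8–N35–N14 = 34 hops' cost.

34 hops' cost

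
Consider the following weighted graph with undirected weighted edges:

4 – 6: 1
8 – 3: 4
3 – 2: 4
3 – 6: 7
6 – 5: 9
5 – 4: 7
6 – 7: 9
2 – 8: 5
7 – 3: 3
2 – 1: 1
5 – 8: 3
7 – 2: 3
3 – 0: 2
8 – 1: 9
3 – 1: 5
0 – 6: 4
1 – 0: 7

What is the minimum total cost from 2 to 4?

Settle nodes by increasing distance from 2:
2: 0
1: 1  (via 2)
7: 3  (via 2)
3: 4  (via 2)
8: 5  (via 2)
0: 6  (via 3)
5: 8  (via 8)
6: 10  (via 0)
4: 11  (via 6)
Shortest route: 2 → 3 → 0 → 6 → 4 = 11.

11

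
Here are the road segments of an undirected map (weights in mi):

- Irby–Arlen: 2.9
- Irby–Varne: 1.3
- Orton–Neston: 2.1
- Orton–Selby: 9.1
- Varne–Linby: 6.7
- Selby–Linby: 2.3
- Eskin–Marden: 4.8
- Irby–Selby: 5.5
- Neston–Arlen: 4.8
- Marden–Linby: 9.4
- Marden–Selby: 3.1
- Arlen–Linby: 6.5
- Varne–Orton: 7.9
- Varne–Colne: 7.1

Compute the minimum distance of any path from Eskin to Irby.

13.4 mi

Shortest distances from Eskin:
Eskin: 0
Marden: 4.8  (via Eskin)
Selby: 7.9  (via Marden)
Linby: 10.2  (via Selby)
Irby: 13.4  (via Selby)
Shortest route: Eskin → Marden → Selby → Irby = 13.4 mi.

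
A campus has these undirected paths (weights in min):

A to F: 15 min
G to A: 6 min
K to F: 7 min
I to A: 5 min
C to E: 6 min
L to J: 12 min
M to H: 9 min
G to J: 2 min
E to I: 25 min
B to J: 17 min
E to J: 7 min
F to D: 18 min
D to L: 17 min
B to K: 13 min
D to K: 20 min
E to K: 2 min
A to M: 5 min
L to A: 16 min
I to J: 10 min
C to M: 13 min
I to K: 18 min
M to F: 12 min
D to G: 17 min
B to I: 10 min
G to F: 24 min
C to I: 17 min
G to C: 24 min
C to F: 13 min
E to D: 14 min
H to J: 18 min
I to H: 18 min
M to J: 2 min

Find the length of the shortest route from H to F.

Running Dijkstra from H:
H: 0
M: 9  (via H)
J: 11  (via M)
G: 13  (via J)
A: 14  (via M)
E: 18  (via J)
I: 18  (via H)
K: 20  (via E)
F: 21  (via M)
Shortest route: H–M–F = 21 min.

21 min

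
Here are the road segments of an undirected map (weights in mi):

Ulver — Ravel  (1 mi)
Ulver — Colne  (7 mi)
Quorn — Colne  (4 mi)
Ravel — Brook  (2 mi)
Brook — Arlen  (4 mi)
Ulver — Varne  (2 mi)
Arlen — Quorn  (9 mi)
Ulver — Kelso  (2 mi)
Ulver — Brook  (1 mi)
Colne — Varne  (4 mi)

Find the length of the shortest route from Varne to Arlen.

Compare a few routes:
Varne–Ulver–Brook–Arlen: 2+1+4 = 7
Varne–Colne–Ulver–Brook–Arlen: 4+7+1+4 = 16
Varne–Ulver–Ravel–Brook–Arlen: 2+1+2+4 = 9
Cheapest is Varne–Ulver–Brook–Arlen at 7 mi.

7 mi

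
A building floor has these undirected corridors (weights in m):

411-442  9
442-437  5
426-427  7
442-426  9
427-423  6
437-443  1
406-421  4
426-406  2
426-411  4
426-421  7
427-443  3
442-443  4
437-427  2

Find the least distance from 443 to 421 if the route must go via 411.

23 m

Shortest 443→411: 443 → 442 → 411 = 13
Best 411 to 421: 411 → 426 → 406 → 421 costing 10
Total via 411: 13 + 10 = 23 m.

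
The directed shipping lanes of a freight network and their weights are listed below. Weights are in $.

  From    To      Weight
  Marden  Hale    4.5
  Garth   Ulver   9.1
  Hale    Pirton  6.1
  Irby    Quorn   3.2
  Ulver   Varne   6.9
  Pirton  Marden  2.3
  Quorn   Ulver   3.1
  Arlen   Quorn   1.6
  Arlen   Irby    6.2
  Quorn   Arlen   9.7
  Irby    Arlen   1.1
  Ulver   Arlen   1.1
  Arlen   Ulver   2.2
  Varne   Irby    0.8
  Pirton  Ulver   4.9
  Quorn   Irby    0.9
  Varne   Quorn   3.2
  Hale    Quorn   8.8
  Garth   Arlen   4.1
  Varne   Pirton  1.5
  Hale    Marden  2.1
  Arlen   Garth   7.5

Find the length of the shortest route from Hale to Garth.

$18.3

Running Dijkstra from Hale:
Hale: 0
Marden: 2.1  (via Hale)
Pirton: 6.1  (via Hale)
Quorn: 8.8  (via Hale)
Irby: 9.7  (via Quorn)
Arlen: 10.8  (via Irby)
Ulver: 11  (via Pirton)
Varne: 17.9  (via Ulver)
Garth: 18.3  (via Arlen)
Shortest route: Hale → Quorn → Irby → Arlen → Garth = $18.3.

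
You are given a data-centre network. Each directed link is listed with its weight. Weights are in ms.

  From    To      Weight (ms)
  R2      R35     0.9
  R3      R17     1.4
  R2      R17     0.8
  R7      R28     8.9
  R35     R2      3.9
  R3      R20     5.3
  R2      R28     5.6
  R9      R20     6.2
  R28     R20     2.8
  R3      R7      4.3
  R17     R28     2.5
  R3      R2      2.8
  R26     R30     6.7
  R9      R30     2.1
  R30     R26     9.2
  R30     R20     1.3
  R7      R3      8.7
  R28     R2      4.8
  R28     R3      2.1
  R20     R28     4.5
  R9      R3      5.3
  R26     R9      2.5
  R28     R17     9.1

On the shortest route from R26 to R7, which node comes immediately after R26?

R9

Enumerating some paths:
R26 - R9 - R30 - R20 - R28 - R3 - R7: 2.5+2.1+1.3+4.5+2.1+4.3 = 16.8
R26 - R30 - R20 - R28 - R3 - R7: 6.7+1.3+4.5+2.1+4.3 = 18.9
R26 - R9 - R20 - R28 - R3 - R7: 2.5+6.2+4.5+2.1+4.3 = 19.6
R26 - R9 - R3 - R7: 2.5+5.3+4.3 = 12.1
The minimum is 12.1 ms via R26 - R9 - R3 - R7.
So from R26 the first move is to R9.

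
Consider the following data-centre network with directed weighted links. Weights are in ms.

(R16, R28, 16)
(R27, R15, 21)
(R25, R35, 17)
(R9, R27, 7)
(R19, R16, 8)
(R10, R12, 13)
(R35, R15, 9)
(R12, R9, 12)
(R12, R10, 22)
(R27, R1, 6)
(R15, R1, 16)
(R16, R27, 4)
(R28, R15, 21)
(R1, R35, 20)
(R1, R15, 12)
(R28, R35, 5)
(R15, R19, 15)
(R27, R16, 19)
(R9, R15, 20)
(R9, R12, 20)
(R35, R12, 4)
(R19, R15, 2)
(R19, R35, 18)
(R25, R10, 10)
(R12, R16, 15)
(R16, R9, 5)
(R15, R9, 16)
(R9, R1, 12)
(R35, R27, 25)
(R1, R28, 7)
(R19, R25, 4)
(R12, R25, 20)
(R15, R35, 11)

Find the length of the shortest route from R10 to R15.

Shortest distances from R10:
R10: 0
R12: 13  (via R10)
R9: 25  (via R12)
R16: 28  (via R12)
R27: 32  (via R9)
R25: 33  (via R12)
R1: 37  (via R9)
R28: 44  (via R16)
R15: 45  (via R9)
Shortest route: R10 → R12 → R9 → R15 = 45 ms.

45 ms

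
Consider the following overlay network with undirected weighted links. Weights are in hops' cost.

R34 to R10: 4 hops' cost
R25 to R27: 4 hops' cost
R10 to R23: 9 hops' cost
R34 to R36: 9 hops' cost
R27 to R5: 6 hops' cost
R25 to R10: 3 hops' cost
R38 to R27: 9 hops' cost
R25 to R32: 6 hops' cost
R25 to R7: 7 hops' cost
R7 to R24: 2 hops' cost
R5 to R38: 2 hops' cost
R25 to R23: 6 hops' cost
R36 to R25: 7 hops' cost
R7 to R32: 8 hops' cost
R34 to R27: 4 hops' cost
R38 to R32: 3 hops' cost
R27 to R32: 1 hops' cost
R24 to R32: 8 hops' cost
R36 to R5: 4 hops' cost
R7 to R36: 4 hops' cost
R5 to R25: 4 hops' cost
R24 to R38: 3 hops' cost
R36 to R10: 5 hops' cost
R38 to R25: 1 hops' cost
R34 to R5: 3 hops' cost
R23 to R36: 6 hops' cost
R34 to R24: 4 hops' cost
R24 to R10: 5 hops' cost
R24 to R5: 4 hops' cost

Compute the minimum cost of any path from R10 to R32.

7 hops' cost

Running Dijkstra from R10:
R10: 0
R25: 3  (via R10)
R34: 4  (via R10)
R38: 4  (via R25)
R24: 5  (via R10)
R36: 5  (via R10)
R5: 6  (via R38)
R32: 7  (via R38)
Shortest route: R10 → R25 → R38 → R32 = 7 hops' cost.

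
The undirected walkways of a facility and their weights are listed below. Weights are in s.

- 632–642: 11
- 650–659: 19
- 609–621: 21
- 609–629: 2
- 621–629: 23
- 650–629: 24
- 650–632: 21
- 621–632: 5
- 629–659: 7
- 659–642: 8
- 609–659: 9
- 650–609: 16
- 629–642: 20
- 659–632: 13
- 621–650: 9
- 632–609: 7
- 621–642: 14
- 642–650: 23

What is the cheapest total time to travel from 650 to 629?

Enumerating some paths:
650 → 659 → 629: 19+7 = 26
650 → 629: 24 = 24
650 → 609 → 629: 16+2 = 18
650 → 621 → 632 → 609 → 629: 9+5+7+2 = 23
The minimum is 18 s via 650 → 609 → 629.

18 s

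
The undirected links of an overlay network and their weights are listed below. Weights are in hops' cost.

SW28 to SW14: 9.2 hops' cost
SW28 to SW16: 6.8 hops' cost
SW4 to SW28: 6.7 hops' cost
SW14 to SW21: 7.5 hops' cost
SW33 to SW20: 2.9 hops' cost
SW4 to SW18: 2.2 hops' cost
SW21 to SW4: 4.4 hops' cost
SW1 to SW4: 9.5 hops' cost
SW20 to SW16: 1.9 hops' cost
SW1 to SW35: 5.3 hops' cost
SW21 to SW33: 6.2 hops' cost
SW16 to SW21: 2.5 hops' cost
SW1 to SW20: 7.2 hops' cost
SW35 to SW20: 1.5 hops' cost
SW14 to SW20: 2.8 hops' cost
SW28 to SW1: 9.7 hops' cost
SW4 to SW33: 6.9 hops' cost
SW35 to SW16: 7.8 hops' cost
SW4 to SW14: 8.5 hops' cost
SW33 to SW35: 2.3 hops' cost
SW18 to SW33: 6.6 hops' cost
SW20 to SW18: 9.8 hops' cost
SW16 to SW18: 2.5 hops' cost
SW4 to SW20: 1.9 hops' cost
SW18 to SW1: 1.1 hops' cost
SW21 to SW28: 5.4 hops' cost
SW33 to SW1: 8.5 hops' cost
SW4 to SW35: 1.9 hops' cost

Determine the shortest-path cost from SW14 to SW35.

4.3 hops' cost

Compare a few routes:
SW14–SW20–SW33–SW35: 2.8+2.9+2.3 = 8
SW14–SW20–SW35: 2.8+1.5 = 4.3
SW14–SW20–SW4–SW35: 2.8+1.9+1.9 = 6.6
Cheapest is SW14–SW20–SW35 at 4.3 hops' cost.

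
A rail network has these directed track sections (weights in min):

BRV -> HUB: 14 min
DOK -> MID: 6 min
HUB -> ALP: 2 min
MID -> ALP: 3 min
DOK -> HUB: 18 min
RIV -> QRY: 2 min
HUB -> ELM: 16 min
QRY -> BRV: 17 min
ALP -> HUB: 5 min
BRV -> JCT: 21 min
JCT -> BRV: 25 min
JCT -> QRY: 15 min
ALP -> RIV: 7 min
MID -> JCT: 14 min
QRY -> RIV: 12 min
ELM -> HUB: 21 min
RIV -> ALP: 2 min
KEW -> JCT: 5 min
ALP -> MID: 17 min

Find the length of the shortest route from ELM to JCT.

54 min

Enumerating some paths:
ELM–HUB–ALP–MID–JCT: 21+2+17+14 = 54
ELM–HUB–ALP–RIV–QRY–BRV–JCT: 21+2+7+2+17+21 = 70
Cheapest is ELM–HUB–ALP–MID–JCT at 54 min.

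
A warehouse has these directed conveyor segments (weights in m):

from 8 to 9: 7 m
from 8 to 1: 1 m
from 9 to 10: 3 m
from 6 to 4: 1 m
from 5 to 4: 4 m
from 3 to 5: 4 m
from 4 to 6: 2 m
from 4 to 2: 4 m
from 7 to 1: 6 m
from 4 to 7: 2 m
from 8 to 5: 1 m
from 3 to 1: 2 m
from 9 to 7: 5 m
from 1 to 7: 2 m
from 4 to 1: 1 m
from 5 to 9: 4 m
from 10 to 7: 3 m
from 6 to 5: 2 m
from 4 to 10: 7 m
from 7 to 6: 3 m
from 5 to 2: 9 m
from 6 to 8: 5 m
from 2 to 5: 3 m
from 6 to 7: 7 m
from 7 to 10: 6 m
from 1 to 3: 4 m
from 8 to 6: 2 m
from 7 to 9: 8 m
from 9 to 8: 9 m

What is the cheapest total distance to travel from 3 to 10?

10 m

Running Dijkstra from 3:
3: 0
1: 2  (via 3)
5: 4  (via 3)
7: 4  (via 1)
6: 7  (via 7)
4: 8  (via 5)
9: 8  (via 5)
10: 10  (via 7)
Shortest route: 3–1–7–10 = 10 m.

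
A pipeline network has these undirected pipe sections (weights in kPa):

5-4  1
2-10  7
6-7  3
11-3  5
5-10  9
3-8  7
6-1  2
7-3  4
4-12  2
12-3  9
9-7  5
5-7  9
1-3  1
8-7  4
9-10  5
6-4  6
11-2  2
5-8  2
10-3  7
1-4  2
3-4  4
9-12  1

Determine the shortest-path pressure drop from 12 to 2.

Compare a few routes:
12–4–3–11–2: 2+4+5+2 = 13
12–4–1–3–11–2: 2+2+1+5+2 = 12
12–9–10–2: 1+5+7 = 13
The minimum is 12 kPa via 12–4–1–3–11–2.

12 kPa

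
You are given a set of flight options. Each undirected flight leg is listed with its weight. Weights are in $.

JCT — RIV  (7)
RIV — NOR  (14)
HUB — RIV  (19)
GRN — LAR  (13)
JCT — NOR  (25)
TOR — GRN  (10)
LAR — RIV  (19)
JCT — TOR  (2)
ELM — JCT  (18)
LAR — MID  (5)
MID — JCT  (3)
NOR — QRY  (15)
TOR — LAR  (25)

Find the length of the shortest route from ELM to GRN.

Settle nodes by increasing distance from ELM:
ELM: 0
JCT: 18  (via ELM)
TOR: 20  (via JCT)
MID: 21  (via JCT)
RIV: 25  (via JCT)
LAR: 26  (via MID)
GRN: 30  (via TOR)
Shortest route: ELM → JCT → TOR → GRN = $30.

$30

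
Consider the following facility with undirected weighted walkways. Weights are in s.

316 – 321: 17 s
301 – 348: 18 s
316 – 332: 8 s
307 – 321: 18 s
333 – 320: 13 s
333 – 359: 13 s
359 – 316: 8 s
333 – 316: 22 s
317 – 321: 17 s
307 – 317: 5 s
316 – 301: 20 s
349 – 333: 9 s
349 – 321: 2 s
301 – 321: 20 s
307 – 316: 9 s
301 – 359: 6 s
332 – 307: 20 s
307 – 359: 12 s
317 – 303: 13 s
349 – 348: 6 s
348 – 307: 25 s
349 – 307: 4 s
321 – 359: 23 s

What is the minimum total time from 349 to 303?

22 s

Enumerating some paths:
349 - 321 - 317 - 303: 2+17+13 = 32
349 - 307 - 317 - 303: 4+5+13 = 22
349 - 321 - 307 - 317 - 303: 2+18+5+13 = 38
The minimum is 22 s via 349 - 307 - 317 - 303.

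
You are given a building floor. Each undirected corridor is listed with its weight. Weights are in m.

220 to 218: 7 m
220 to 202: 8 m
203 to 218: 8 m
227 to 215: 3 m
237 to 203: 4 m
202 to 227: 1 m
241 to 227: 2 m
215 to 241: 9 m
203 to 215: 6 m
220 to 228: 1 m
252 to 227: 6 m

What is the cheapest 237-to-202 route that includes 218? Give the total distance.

Shortest 237→218: 237 → 203 → 218 = 12
Shortest 218→202: 218 → 220 → 202 = 15
Total via 218: 12 + 15 = 27 m.

27 m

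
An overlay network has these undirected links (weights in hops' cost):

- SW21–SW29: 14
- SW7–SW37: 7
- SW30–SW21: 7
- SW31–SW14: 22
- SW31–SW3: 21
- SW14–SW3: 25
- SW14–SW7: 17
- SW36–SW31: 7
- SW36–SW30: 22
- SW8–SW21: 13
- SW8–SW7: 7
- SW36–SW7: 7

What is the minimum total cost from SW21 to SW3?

Enumerating some paths:
SW21 → SW8 → SW7 → SW36 → SW31 → SW3: 13+7+7+7+21 = 55
SW21 → SW8 → SW7 → SW14 → SW3: 13+7+17+25 = 62
SW21 → SW30 → SW36 → SW7 → SW14 → SW3: 7+22+7+17+25 = 78
SW21 → SW30 → SW36 → SW31 → SW3: 7+22+7+21 = 57
The minimum is 55 hops' cost via SW21 → SW8 → SW7 → SW36 → SW31 → SW3.

55 hops' cost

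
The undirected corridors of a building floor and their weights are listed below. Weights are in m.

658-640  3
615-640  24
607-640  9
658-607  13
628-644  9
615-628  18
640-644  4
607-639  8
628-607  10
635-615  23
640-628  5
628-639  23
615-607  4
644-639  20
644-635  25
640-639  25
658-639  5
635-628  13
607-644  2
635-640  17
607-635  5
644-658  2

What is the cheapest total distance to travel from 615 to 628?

14 m

Shortest distances from 615:
615: 0
607: 4  (via 615)
644: 6  (via 607)
658: 8  (via 644)
635: 9  (via 607)
640: 10  (via 644)
639: 12  (via 607)
628: 14  (via 607)
Shortest route: 615 → 607 → 628 = 14 m.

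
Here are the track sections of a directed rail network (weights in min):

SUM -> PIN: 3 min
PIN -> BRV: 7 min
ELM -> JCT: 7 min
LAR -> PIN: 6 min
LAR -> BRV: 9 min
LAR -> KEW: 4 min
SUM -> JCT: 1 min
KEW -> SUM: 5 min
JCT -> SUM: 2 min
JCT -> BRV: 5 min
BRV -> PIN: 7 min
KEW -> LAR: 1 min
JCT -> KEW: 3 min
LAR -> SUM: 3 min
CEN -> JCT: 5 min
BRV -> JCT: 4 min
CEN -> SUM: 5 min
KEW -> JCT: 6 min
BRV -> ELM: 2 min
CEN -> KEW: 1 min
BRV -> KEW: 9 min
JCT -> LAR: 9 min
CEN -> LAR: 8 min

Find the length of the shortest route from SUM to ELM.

8 min

Running Dijkstra from SUM:
SUM: 0
JCT: 1  (via SUM)
PIN: 3  (via SUM)
KEW: 4  (via JCT)
LAR: 5  (via KEW)
BRV: 6  (via JCT)
ELM: 8  (via BRV)
Shortest route: SUM–JCT–BRV–ELM = 8 min.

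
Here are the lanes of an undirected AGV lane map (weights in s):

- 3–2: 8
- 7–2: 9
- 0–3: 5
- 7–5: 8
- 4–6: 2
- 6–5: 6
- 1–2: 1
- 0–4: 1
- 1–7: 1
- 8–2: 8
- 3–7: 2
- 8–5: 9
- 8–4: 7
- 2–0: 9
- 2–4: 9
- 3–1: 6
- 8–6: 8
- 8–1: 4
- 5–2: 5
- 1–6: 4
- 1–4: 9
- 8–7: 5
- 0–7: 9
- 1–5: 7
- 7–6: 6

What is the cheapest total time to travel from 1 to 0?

Compare a few routes:
1 → 4 → 0: 9+1 = 10
1 → 6 → 4 → 0: 4+2+1 = 7
1 → 7 → 3 → 0: 1+2+5 = 8
Cheapest is 1 → 6 → 4 → 0 at 7 s.

7 s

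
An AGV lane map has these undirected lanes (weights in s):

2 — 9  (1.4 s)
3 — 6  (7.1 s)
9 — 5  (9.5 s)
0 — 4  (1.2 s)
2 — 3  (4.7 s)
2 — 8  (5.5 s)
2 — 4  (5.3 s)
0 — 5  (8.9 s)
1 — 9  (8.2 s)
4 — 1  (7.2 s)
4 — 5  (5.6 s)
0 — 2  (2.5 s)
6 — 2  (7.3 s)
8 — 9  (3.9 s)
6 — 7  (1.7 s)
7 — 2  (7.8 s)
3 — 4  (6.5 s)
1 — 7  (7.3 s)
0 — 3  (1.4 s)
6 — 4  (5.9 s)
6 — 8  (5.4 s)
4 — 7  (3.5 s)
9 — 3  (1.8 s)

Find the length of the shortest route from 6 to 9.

Running Dijkstra from 6:
6: 0
7: 1.7  (via 6)
4: 5.2  (via 7)
8: 5.4  (via 6)
0: 6.4  (via 4)
3: 7.1  (via 6)
2: 7.3  (via 6)
9: 8.7  (via 2)
Shortest route: 6–2–9 = 8.7 s.

8.7 s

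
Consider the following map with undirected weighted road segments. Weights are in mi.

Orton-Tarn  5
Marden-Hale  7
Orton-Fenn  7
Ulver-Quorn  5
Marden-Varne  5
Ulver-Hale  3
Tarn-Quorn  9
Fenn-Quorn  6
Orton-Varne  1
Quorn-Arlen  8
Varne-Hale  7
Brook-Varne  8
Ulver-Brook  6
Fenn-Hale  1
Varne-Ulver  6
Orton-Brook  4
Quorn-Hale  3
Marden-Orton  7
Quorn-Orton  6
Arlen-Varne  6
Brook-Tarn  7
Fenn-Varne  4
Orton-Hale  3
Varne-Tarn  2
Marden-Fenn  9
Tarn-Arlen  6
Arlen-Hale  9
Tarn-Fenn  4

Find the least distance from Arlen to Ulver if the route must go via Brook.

17 mi

Best Arlen to Brook: Arlen → Varne → Orton → Brook costing 11
Shortest Brook→Ulver: Brook → Ulver = 6
Total via Brook: 11 + 6 = 17 mi.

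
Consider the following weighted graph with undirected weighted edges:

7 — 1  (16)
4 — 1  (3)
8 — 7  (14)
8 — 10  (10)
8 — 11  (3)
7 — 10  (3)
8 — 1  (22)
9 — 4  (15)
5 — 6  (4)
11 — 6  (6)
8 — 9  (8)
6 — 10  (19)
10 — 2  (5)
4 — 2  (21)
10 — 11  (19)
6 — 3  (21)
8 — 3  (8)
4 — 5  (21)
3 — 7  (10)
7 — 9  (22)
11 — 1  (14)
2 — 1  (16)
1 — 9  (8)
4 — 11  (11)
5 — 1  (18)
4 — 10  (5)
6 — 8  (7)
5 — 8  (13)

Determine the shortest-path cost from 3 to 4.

Shortest distances from 3:
3: 0
8: 8  (via 3)
7: 10  (via 3)
11: 11  (via 8)
10: 13  (via 7)
6: 15  (via 8)
9: 16  (via 8)
2: 18  (via 10)
4: 18  (via 10)
Shortest route: 3–7–10–4 = 18.

18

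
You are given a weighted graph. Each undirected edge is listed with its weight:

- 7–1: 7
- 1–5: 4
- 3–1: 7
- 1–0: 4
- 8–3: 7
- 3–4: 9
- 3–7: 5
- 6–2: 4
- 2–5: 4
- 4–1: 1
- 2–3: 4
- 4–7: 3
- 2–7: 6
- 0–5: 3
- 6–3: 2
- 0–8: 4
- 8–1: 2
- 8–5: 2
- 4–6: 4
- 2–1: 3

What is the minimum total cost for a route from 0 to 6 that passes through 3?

13

Shortest 0→3: 0 → 1 → 3 = 11
Best 3 to 6: 3 → 6 costing 2
Total via 3: 11 + 2 = 13.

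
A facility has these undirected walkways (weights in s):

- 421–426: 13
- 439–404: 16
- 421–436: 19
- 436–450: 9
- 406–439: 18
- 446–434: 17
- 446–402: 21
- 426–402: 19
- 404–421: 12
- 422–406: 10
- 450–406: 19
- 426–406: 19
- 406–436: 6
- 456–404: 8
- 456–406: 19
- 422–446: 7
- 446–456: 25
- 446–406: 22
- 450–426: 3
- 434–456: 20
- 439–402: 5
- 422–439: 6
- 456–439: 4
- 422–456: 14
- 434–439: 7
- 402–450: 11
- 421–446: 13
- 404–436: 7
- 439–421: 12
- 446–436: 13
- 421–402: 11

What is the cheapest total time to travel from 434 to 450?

23 s

Shortest distances from 434:
434: 0
439: 7  (via 434)
456: 11  (via 439)
402: 12  (via 439)
422: 13  (via 439)
446: 17  (via 434)
404: 19  (via 456)
421: 19  (via 439)
450: 23  (via 402)
Shortest route: 434 → 439 → 402 → 450 = 23 s.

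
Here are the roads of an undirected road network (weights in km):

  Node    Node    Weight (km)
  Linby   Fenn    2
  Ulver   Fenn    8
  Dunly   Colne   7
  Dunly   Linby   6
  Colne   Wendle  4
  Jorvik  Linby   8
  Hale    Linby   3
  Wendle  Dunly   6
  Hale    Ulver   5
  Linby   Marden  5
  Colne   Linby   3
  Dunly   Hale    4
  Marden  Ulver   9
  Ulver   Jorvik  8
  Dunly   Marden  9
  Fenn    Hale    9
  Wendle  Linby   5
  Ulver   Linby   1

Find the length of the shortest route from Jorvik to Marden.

13 km

Candidate routes:
Jorvik - Ulver - Linby - Marden: 8+1+5 = 14
Jorvik - Linby - Marden: 8+5 = 13
Jorvik - Ulver - Marden: 8+9 = 17
The minimum is 13 km via Jorvik - Linby - Marden.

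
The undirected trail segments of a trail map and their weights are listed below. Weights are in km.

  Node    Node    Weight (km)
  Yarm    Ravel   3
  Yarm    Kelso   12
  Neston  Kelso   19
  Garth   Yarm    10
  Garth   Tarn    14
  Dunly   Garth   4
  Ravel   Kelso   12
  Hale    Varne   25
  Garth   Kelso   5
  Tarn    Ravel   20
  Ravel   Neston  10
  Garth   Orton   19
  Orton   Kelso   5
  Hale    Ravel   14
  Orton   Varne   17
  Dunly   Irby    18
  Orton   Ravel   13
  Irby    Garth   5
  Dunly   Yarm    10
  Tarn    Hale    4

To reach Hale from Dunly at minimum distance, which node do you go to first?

Garth

Candidate routes:
Dunly → Garth → Yarm → Ravel → Hale: 4+10+3+14 = 31
Dunly → Garth → Kelso → Ravel → Hale: 4+5+12+14 = 35
Dunly → Garth → Tarn → Hale: 4+14+4 = 22
Dunly → Yarm → Ravel → Hale: 10+3+14 = 27
Cheapest is Dunly → Garth → Tarn → Hale at 22 km.
So from Dunly the first move is to Garth.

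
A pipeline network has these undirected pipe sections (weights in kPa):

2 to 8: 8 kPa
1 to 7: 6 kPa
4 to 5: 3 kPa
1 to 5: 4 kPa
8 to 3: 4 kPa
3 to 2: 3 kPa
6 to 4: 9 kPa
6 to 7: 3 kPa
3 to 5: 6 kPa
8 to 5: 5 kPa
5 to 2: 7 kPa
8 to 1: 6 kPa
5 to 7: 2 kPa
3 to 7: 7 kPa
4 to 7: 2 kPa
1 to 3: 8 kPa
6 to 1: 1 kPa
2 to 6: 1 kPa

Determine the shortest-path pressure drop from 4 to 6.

Compare a few routes:
4 - 5 - 1 - 6: 3+4+1 = 8
4 - 7 - 6: 2+3 = 5
Cheapest is 4 - 7 - 6 at 5 kPa.

5 kPa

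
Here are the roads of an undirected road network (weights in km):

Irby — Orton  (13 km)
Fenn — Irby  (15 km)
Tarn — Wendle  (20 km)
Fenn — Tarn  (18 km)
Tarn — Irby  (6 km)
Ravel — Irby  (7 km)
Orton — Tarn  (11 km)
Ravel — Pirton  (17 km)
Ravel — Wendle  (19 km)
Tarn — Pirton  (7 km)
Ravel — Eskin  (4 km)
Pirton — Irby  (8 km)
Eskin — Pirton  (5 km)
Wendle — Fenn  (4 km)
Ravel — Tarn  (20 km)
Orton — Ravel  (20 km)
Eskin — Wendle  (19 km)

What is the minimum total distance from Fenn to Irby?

Compare a few routes:
Fenn–Tarn–Irby: 18+6 = 24
Fenn–Irby: 15 = 15
Cheapest is Fenn–Irby at 15 km.

15 km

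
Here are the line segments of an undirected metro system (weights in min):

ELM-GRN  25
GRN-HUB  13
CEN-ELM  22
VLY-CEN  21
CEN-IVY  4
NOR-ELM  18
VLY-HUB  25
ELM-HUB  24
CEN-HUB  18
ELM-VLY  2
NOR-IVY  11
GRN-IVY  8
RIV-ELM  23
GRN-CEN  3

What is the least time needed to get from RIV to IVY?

Settle nodes by increasing distance from RIV:
RIV: 0
ELM: 23  (via RIV)
VLY: 25  (via ELM)
NOR: 41  (via ELM)
CEN: 45  (via ELM)
HUB: 47  (via ELM)
GRN: 48  (via ELM)
IVY: 49  (via CEN)
Shortest route: RIV–ELM–CEN–IVY = 49 min.

49 min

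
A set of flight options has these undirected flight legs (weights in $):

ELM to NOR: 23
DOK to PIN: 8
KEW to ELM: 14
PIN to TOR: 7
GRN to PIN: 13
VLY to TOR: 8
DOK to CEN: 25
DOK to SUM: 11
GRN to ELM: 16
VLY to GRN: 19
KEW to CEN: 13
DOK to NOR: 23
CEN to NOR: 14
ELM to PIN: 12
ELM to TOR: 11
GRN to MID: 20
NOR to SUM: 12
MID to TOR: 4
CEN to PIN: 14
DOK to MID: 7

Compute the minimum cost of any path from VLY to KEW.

$33

Enumerating some paths:
VLY - TOR - PIN - ELM - KEW: 8+7+12+14 = 41
VLY - TOR - ELM - KEW: 8+11+14 = 33
The minimum is $33 via VLY - TOR - ELM - KEW.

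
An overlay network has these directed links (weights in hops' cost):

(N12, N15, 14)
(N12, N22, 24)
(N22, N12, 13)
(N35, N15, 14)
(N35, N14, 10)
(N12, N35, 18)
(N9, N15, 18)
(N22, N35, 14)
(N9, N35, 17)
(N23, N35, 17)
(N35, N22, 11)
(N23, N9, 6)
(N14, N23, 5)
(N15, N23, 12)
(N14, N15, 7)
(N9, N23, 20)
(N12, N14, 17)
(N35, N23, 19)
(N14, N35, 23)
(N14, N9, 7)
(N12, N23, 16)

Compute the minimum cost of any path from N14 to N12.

46 hops' cost

Candidate routes:
N14–N23–N35–N22–N12: 5+17+11+13 = 46
N14–N35–N22–N12: 23+11+13 = 47
The minimum is 46 hops' cost via N14–N23–N35–N22–N12.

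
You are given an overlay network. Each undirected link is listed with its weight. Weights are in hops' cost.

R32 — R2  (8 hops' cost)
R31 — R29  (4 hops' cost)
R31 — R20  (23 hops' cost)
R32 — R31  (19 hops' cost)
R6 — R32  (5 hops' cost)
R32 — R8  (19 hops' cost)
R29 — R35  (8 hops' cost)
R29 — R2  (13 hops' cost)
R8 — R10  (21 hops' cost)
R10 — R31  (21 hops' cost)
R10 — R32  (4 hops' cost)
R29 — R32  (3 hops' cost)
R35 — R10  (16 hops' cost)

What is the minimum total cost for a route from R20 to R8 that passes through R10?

55 hops' cost

Shortest R20→R10: R20 → R31 → R29 → R32 → R10 = 34
Best R10 to R8: R10 → R8 costing 21
Total via R10: 34 + 21 = 55 hops' cost.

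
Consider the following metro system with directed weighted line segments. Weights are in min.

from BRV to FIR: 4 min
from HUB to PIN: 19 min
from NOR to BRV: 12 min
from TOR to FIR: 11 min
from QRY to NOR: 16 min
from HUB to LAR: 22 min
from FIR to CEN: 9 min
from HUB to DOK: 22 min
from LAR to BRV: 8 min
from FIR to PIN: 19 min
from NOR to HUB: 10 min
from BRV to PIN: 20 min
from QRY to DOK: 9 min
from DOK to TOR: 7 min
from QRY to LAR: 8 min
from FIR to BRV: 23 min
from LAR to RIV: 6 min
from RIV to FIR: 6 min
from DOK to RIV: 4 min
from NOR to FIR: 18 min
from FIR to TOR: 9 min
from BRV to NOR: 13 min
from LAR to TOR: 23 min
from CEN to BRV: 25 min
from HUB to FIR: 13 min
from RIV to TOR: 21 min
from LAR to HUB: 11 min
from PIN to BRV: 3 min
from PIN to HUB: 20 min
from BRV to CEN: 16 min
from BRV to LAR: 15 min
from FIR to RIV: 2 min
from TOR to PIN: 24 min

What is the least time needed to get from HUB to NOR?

35 min

Compare a few routes:
HUB–LAR–BRV–NOR: 22+8+13 = 43
HUB–PIN–BRV–NOR: 19+3+13 = 35
HUB–FIR–PIN–BRV–NOR: 13+19+3+13 = 48
The minimum is 35 min via HUB–PIN–BRV–NOR.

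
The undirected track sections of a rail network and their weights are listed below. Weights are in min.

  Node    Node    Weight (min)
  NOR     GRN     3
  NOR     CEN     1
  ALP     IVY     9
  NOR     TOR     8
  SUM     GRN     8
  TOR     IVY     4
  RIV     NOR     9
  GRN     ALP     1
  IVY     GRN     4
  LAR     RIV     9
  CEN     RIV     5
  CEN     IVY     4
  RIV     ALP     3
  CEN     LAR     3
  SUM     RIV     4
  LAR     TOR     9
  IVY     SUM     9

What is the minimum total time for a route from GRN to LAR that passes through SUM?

Shortest GRN→SUM: GRN → SUM = 8
Best SUM to LAR: SUM → RIV → CEN → LAR costing 12
Total via SUM: 8 + 12 = 20 min.

20 min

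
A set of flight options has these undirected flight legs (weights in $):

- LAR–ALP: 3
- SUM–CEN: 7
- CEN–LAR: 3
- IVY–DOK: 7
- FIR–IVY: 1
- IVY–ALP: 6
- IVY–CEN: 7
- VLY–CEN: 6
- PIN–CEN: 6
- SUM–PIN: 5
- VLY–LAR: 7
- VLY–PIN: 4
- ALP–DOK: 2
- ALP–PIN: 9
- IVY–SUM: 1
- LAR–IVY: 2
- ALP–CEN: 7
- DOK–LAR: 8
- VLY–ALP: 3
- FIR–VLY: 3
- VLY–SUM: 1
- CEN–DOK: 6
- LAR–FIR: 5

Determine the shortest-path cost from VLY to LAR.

$4

Candidate routes:
VLY–FIR–IVY–LAR: 3+1+2 = 6
VLY–SUM–IVY–LAR: 1+1+2 = 4
VLY–ALP–LAR: 3+3 = 6
Cheapest is VLY–SUM–IVY–LAR at $4.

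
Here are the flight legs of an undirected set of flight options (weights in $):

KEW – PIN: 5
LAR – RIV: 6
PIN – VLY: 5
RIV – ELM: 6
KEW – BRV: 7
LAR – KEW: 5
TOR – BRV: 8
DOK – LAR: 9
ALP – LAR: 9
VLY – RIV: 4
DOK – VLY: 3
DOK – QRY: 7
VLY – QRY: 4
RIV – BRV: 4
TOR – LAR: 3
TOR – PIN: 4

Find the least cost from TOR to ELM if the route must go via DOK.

$25

Shortest TOR→DOK: TOR–LAR–DOK = 12
Best DOK to ELM: DOK–VLY–RIV–ELM costing 13
Total via DOK: 12 + 13 = $25.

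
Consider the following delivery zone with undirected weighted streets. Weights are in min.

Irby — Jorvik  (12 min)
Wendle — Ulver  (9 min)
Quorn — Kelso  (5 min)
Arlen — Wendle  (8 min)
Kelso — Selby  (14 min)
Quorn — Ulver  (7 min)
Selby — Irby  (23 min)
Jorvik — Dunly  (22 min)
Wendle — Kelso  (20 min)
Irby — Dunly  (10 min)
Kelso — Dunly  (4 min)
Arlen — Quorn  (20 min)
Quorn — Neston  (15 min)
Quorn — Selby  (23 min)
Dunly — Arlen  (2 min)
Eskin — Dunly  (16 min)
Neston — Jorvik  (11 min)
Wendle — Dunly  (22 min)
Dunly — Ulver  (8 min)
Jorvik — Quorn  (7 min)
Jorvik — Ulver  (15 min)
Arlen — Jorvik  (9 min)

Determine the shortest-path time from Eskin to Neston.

38 min

Compare a few routes:
Eskin → Dunly → Arlen → Jorvik → Neston: 16+2+9+11 = 38
Eskin → Dunly → Ulver → Quorn → Neston: 16+8+7+15 = 46
Eskin → Dunly → Kelso → Quorn → Neston: 16+4+5+15 = 40
Eskin → Dunly → Kelso → Quorn → Jorvik → Neston: 16+4+5+7+11 = 43
Cheapest is Eskin → Dunly → Arlen → Jorvik → Neston at 38 min.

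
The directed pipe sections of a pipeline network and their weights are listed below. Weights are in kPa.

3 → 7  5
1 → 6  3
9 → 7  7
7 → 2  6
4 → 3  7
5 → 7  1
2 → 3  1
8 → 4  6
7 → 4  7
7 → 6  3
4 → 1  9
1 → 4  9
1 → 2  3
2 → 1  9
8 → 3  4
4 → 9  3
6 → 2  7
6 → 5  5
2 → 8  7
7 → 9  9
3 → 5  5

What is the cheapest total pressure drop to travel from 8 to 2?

Shortest distances from 8:
8: 0
3: 4  (via 8)
4: 6  (via 8)
5: 9  (via 3)
7: 9  (via 3)
9: 9  (via 4)
6: 12  (via 7)
1: 15  (via 4)
2: 15  (via 7)
Shortest route: 8–3–7–2 = 15 kPa.

15 kPa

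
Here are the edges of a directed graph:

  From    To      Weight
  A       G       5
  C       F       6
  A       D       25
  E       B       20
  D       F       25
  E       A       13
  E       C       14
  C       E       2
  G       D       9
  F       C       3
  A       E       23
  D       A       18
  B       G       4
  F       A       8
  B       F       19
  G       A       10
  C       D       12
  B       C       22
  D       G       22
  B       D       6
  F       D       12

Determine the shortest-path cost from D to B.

50

Enumerating some paths:
D–F–C–E–B: 25+3+2+20 = 50
D–A–E–B: 18+23+20 = 61
Cheapest is D–F–C–E–B at 50.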